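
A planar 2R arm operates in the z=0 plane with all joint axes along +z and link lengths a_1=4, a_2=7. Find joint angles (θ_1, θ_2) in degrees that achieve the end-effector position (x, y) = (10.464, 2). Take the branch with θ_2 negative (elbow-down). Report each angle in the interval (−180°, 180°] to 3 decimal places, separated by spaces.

30.003 -30.004

cos θ_2 = (113.4953−4²−7²)/(2·4·7) = 0.8660; θ_2 = -30.0044° (elbow-down)
β = atan2(2.0000,10.4640) = 10.8205°; ψ = atan2(-3.5005,10.0619) = -19.1824°
θ_1 = β − ψ = 30.0029°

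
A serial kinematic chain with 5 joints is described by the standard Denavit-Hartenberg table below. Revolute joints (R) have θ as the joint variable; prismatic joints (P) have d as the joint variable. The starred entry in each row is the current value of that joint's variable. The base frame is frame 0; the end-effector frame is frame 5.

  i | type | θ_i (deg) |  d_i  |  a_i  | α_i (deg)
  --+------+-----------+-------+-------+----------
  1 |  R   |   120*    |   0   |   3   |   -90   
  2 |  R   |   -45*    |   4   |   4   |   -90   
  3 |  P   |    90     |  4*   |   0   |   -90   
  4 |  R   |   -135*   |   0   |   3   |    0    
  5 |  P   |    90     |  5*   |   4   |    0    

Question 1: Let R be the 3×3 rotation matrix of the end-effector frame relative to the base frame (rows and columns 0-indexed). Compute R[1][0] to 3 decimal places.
0.787

End-effector x-axis (col 0 of R) = (0.3624,0.7866,-0.5000)
R[1][0] = 0.7866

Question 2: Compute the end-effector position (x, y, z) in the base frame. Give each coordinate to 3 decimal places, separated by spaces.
after link 1: o_1 = (-1.5000, 2.5981, 0.0000)
after link 2: o_2 = (-6.3783, 3.0476, 2.8284)
after link 3: o_3 = (-7.7925, 5.4971, 0.0000)
after link 4: o_4 = (-10.3796, 5.7354, -1.5000)
after link 5: o_5 = (-7.1624, 5.8198, -7.0355)

-7.162 5.820 -7.036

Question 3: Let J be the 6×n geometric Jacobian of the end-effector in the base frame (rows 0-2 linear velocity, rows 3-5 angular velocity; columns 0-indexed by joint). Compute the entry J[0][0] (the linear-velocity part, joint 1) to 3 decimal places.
axis z_0 = ẑ; lever o_n−o_0 = (-7.1624,5.8198,-7.0355)
cross product → J_v[:, 0] = (-5.8198,-7.1624,0.0000)
J_ω[:, 0] = z_0
entry J[0][0] = -5.8198

-5.820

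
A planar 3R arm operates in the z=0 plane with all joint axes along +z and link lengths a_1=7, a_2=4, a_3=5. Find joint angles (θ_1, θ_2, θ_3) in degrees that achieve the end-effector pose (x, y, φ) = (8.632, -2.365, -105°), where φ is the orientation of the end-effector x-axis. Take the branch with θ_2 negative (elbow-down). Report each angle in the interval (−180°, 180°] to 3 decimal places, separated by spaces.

29.997 -44.995 -90.003

wrist centre = target − a_3·(cos φ, sin φ) = (9.9261, 2.4646)
cos θ_2 = (104.6018−7²−4²)/(2·7·4) = 0.7072; θ_2 = -44.9945° (elbow-down)
β = atan2(2.4646,9.9261) = 13.9444°; ψ = atan2(-2.8282,9.8287) = -16.0529°
θ_1 = β − ψ = 29.9973°
θ_3 = φ − θ_1 − θ_2 = -90.0028° (wrapped to (-180°,180°])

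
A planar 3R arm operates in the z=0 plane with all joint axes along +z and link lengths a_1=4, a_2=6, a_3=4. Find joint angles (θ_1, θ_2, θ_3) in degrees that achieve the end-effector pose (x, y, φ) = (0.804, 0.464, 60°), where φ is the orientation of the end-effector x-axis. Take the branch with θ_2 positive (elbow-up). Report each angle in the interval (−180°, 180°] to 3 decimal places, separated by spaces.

136.528 149.999 133.473

wrist centre = target − a_3·(cos φ, sin φ) = (-1.1960, -3.0001)
cos θ_2 = (10.4310−4²−6²)/(2·4·6) = -0.8660; θ_2 = 149.9994° (elbow-up)
β = atan2(-3.0001,-1.1960) = -111.7349°; ψ = atan2(3.0001,-1.1961) = 111.7372°
θ_1 = β − ψ = -223.4720°
θ_3 = φ − θ_1 − θ_2 = 133.4726° (wrapped to (-180°,180°])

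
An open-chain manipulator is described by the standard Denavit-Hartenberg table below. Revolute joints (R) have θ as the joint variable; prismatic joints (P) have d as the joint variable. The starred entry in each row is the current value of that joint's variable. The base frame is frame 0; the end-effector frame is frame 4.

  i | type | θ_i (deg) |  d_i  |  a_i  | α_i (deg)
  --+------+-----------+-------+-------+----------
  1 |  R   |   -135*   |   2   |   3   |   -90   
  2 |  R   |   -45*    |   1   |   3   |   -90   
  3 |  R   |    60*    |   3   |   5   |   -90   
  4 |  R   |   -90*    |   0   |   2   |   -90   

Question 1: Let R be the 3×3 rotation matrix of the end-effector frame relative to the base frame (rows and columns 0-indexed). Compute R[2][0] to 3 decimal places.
End-effector x-axis (col 0 of R) = (-0.5000,-0.5000,-0.7071)
R[2][0] = -0.7071

-0.707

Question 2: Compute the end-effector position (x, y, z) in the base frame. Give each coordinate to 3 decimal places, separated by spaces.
after link 1: o_1 = (-2.1213, -2.1213, 2.0000)
after link 2: o_2 = (-2.9142, -4.3284, 4.1213)
after link 3: o_3 = (-8.7261, -4.0166, 3.7678)
after link 4: o_4 = (-9.7261, -5.0166, 2.3536)

-9.726 -5.017 2.354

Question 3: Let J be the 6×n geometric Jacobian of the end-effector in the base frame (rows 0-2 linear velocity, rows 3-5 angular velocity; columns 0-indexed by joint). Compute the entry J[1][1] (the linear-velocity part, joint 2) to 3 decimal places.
axis z_1 = (0.7071,-0.7071,0.0000); lever o_n−o_1 = (-7.6048,-2.8952,0.3536)
cross product → J_v[:, 1] = (-0.2500,-0.2500,-7.4246)
J_ω[:, 1] = z_1
entry J[1][1] = -0.2500

-0.250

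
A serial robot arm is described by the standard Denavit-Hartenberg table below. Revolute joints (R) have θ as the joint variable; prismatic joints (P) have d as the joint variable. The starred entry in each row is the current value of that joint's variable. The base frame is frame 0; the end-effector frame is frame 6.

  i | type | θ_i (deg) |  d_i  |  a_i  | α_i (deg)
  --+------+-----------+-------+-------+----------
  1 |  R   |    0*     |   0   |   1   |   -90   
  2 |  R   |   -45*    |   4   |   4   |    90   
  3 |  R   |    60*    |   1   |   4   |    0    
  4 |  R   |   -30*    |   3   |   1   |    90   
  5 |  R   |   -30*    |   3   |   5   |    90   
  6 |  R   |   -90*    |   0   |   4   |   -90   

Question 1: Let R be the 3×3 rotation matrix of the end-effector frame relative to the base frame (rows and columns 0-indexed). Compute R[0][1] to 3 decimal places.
-0.306

End-effector y-axis (col 1 of R) = (-0.3062,0.2500,0.9186)
R[0][1] = -0.3062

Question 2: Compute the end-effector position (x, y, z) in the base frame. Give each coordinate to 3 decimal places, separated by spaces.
7.092 10.995 8.214

after link 1: o_1 = (1.0000, 0.0000, 0.0000)
after link 2: o_2 = (3.8284, 4.0000, 2.8284)
after link 3: o_3 = (4.5355, 7.4641, 4.9497)
after link 4: o_4 = (3.0266, 7.9641, 7.6834)
after link 5: o_5 = (8.5067, 7.5311, 9.6280)
after link 6: o_6 = (7.0924, 10.9952, 8.2138)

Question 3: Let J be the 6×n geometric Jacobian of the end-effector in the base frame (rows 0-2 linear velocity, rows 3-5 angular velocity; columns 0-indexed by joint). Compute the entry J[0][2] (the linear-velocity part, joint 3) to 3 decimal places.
-4.946

axis z_2 = (-0.7071,0.0000,0.7071); lever o_n−o_2 = (3.2640,6.9952,5.3853)
cross product → J_v[:, 2] = (-4.9463,6.1160,-4.9463)
J_ω[:, 2] = z_2
entry J[0][2] = -4.9463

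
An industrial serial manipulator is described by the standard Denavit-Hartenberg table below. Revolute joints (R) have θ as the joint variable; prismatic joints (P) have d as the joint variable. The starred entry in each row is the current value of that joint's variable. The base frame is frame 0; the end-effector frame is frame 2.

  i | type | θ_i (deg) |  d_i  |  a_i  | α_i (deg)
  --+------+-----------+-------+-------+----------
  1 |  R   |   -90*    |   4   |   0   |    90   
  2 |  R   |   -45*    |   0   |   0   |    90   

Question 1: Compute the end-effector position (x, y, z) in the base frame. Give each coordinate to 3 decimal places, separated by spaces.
after link 1: o_1 = (0.0000, 0.0000, 4.0000)
after link 2: o_2 = (0.0000, 0.0000, 4.0000)

0.000 0.000 4.000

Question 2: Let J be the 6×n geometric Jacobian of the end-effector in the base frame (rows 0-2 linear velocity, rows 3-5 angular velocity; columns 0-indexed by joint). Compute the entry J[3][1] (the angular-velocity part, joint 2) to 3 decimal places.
-1.000

axis z_1 = (-1.0000,-0.0000,0.0000); lever o_n−o_1 = (0.0000,0.0000,0.0000)
cross product → J_v[:, 1] = (-0.0000,0.0000,0.0000)
J_ω[:, 1] = z_1
entry J[3][1] = -1.0000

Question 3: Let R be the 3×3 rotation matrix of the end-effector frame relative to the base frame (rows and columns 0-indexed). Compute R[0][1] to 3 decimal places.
-1.000

End-effector y-axis (col 1 of R) = (-1.0000,-0.0000,0.0000)
R[0][1] = -1.0000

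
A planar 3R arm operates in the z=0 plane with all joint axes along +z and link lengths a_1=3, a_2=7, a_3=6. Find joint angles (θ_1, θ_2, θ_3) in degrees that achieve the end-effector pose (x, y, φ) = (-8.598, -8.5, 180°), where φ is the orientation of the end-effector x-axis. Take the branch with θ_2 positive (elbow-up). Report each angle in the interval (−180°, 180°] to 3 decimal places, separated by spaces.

wrist centre = target − a_3·(cos φ, sin φ) = (-2.5980, -8.5000)
cos θ_2 = (78.9996−3²−7²)/(2·3·7) = 0.5000; θ_2 = 60.0006° (elbow-up)
β = atan2(-8.5000,-2.5980) = -106.9956°; ψ = atan2(6.0622,6.4999) = 43.0044°
θ_1 = β − ψ = -150.0000°
θ_3 = φ − θ_1 − θ_2 = -90.0006° (wrapped to (-180°,180°])

-150.000 60.001 -90.001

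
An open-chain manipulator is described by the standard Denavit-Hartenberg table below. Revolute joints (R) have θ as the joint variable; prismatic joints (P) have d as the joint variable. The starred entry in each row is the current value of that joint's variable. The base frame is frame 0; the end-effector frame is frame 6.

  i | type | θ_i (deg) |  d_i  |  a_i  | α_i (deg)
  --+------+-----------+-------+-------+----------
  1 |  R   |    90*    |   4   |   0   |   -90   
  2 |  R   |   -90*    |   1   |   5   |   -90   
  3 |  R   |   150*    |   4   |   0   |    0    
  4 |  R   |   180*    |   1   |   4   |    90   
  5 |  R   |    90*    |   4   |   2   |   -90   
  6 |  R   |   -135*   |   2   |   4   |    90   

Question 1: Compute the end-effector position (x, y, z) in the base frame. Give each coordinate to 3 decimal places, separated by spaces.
-7.914 4.172 7.318

after link 1: o_1 = (0.0000, 0.0000, 4.0000)
after link 2: o_2 = (-1.0000, 0.0000, 9.0000)
after link 3: o_3 = (-1.0000, 4.0000, 9.0000)
after link 4: o_4 = (-3.0000, 5.0000, 12.4641)
after link 5: o_5 = (-6.4641, 7.0000, 10.4641)
after link 6: o_6 = (-7.9136, 4.1716, 7.3178)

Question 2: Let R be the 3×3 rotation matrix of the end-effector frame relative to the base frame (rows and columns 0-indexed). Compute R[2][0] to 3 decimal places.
End-effector x-axis (col 0 of R) = (-0.6124,-0.7071,-0.3536)
R[2][0] = -0.3536

-0.354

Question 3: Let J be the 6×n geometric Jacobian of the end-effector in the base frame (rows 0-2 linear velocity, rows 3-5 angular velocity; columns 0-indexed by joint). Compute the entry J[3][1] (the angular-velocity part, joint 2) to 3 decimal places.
-1.000

axis z_1 = (-1.0000,0.0000,0.0000); lever o_n−o_1 = (-7.9136,4.1716,3.3178)
cross product → J_v[:, 1] = (-0.0000,3.3178,-4.1716)
J_ω[:, 1] = z_1
entry J[3][1] = -1.0000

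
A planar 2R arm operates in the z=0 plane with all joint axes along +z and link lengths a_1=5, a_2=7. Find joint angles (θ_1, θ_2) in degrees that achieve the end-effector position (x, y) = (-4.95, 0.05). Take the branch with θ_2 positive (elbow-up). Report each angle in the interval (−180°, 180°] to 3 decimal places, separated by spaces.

90.006 134.997

cos θ_2 = (24.5050−5²−7²)/(2·5·7) = -0.7071; θ_2 = 134.9971° (elbow-up)
β = atan2(0.0500,-4.9500) = 179.4213°; ψ = atan2(4.9500,0.0505) = 89.4155°
θ_1 = β − ψ = 90.0058°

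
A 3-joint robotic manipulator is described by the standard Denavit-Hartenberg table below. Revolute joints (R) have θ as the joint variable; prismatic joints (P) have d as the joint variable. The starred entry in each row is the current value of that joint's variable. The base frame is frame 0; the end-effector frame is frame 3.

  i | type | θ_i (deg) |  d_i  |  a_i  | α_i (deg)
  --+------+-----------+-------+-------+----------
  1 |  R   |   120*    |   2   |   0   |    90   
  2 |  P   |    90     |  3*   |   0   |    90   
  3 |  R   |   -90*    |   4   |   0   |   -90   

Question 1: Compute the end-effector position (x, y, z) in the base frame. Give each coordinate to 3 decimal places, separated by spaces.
after link 1: o_1 = (0.0000, 0.0000, 2.0000)
after link 2: o_2 = (2.5981, 1.5000, 2.0000)
after link 3: o_3 = (0.5981, 4.9641, 2.0000)

0.598 4.964 2.000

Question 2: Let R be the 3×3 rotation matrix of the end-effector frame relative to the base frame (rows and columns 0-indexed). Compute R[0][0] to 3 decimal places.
-0.866

End-effector x-axis (col 0 of R) = (-0.8660,-0.5000,0.0000)
R[0][0] = -0.8660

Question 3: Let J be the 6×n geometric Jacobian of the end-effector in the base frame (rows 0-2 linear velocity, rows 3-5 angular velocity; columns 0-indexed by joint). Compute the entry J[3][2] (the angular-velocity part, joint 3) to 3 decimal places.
axis z_2 = (-0.5000,0.8660,-0.0000); lever o_n−o_2 = (-2.0000,3.4641,-0.0000)
cross product → J_v[:, 2] = (0.0000,0.0000,-0.0000)
J_ω[:, 2] = z_2
entry J[3][2] = -0.5000

-0.500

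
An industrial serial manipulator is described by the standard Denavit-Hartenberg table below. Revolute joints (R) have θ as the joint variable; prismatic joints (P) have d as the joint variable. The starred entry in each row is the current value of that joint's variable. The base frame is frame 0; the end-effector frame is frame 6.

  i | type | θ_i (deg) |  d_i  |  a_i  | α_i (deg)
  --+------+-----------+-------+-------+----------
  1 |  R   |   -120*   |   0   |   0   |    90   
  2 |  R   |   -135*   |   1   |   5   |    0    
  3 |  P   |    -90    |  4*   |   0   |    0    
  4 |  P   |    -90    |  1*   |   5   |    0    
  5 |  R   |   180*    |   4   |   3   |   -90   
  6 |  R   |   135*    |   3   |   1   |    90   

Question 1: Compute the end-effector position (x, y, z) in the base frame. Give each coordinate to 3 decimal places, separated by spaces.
-8.298 4.213 -3.743

after link 1: o_1 = (0.0000, 0.0000, 0.0000)
after link 2: o_2 = (0.9017, 3.5619, -3.5355)
after link 3: o_3 = (-2.5624, 5.5619, -3.5355)
after link 4: o_4 = (-5.1962, 3.0000, 0.0000)
after link 5: o_5 = (-7.5996, 6.8371, -2.1213)
after link 6: o_6 = (-8.2979, 4.2134, -3.7426)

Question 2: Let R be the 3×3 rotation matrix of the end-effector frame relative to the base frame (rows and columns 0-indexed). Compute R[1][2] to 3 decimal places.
End-effector z-axis (col 2 of R) = (0.8624,0.0795,-0.5000)
R[1][2] = 0.0795

0.079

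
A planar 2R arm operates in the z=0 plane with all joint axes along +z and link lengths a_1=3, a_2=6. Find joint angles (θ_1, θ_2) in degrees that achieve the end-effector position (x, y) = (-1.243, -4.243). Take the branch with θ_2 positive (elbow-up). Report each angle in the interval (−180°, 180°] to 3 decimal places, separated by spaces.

147.358 134.991

cos θ_2 = (19.5481−3²−6²)/(2·3·6) = -0.7070; θ_2 = 134.9911° (elbow-up)
β = atan2(-4.2430,-1.2430) = -106.3281°; ψ = atan2(4.2433,-1.2420) = 106.3144°
θ_1 = β − ψ = -212.6425°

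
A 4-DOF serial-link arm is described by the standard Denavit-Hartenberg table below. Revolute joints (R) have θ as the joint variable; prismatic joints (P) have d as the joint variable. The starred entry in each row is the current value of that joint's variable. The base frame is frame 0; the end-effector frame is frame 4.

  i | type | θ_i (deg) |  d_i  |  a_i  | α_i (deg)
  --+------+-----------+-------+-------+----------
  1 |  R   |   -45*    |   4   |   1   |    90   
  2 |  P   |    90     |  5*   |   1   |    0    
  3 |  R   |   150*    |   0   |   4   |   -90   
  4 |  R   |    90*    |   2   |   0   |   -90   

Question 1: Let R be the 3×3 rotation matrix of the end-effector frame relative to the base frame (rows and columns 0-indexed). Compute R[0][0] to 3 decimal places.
End-effector x-axis (col 0 of R) = (0.7071,0.7071,-0.0000)
R[0][0] = 0.7071

0.707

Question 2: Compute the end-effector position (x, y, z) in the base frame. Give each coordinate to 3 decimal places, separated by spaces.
-3.018 -4.053 0.536

after link 1: o_1 = (0.7071, -0.7071, 4.0000)
after link 2: o_2 = (-2.8284, -4.2426, 5.0000)
after link 3: o_3 = (-4.2426, -2.8284, 1.5359)
after link 4: o_4 = (-3.0179, -4.0532, 0.5359)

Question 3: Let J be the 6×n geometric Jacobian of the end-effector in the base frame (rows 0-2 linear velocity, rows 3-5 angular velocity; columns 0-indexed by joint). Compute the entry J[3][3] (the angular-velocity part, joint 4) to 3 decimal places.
axis z_3 = (0.6124,-0.6124,-0.5000); lever o_n−o_3 = (1.2247,-1.2247,-1.0000)
cross product → J_v[:, 3] = (0.0000,0.0000,0.0000)
J_ω[:, 3] = z_3
entry J[3][3] = 0.6124

0.612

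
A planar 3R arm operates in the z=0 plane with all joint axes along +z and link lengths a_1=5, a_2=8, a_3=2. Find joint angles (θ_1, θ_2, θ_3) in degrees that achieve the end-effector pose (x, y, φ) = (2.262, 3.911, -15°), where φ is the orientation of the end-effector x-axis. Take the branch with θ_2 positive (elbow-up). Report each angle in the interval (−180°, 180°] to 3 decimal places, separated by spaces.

wrist centre = target − a_3·(cos φ, sin φ) = (0.3301, 4.4286)
cos θ_2 = (19.7218−5²−8²)/(2·5·8) = -0.8660; θ_2 = 149.9945° (elbow-up)
β = atan2(4.4286,0.3301) = 85.7366°; ψ = atan2(4.0007,-1.9278) = 115.7282°
θ_1 = β − ψ = -29.9916°
θ_3 = φ − θ_1 − θ_2 = -135.0028° (wrapped to (-180°,180°])

-29.992 149.994 -135.003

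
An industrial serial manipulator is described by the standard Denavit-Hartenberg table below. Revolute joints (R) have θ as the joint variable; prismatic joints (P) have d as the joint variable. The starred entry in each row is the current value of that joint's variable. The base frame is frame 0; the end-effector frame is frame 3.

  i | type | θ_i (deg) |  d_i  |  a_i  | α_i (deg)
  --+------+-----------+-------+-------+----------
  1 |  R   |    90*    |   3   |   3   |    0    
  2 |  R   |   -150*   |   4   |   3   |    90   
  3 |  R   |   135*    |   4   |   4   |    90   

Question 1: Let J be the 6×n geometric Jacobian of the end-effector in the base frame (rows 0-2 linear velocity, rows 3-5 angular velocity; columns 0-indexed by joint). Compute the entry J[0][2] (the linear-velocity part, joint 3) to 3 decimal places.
axis z_2 = (-0.8660,-0.5000,0.0000); lever o_n−o_2 = (-4.8783,0.4495,2.8284)
cross product → J_v[:, 2] = (-1.4142,2.4495,-2.8284)
J_ω[:, 2] = z_2
entry J[0][2] = -1.4142

-1.414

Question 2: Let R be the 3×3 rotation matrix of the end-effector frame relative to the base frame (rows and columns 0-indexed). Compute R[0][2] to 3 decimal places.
0.354

End-effector z-axis (col 2 of R) = (0.3536,-0.6124,0.7071)
R[0][2] = 0.3536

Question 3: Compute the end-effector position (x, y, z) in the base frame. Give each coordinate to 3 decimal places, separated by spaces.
after link 1: o_1 = (0.0000, 3.0000, 3.0000)
after link 2: o_2 = (1.5000, 0.4019, 7.0000)
after link 3: o_3 = (-3.3783, 0.8514, 9.8284)

-3.378 0.851 9.828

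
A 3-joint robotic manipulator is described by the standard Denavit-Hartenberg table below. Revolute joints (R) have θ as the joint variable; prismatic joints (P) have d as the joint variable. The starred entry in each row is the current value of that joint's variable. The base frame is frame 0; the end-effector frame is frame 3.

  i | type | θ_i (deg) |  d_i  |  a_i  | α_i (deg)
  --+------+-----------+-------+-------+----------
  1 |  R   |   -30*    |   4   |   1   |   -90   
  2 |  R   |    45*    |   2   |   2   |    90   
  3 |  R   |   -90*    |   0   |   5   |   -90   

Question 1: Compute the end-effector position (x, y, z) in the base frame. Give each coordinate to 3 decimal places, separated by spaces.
0.591 -3.805 2.586

after link 1: o_1 = (0.8660, -0.5000, 4.0000)
after link 2: o_2 = (3.0908, 0.5249, 2.5858)
after link 3: o_3 = (0.5908, -3.8052, 2.5858)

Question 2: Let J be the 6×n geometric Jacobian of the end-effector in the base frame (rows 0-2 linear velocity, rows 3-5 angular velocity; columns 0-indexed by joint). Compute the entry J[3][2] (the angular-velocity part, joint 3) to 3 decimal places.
axis z_2 = (0.6124,-0.3536,0.7071); lever o_n−o_2 = (-2.5000,-4.3301,-0.0000)
cross product → J_v[:, 2] = (3.0619,-1.7678,-3.5355)
J_ω[:, 2] = z_2
entry J[3][2] = 0.6124

0.612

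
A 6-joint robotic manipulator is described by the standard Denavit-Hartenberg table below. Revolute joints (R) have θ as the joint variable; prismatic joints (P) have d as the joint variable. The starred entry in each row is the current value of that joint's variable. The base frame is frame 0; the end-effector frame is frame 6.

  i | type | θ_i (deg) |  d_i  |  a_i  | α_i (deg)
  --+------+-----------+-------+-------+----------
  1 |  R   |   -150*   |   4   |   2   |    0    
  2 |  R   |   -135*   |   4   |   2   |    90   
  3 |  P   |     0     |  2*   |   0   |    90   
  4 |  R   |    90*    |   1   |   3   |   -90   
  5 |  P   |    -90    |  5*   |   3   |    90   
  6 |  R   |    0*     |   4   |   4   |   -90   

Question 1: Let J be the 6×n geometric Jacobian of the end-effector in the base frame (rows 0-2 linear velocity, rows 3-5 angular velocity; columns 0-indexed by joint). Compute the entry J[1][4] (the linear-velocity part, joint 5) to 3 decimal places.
-0.966

prismatic axis z_4 = (-0.2588,-0.9659,-0.0000)
J_v[:, 4] = z_4; J_ω[:, 4] = (0,0,0)
entry J[1][4] = -0.9659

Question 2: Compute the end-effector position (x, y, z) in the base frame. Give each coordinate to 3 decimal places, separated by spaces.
-1.543 -4.157 -0.000

after link 1: o_1 = (-1.7321, -1.0000, 4.0000)
after link 2: o_2 = (-1.2144, 0.9319, 8.0000)
after link 3: o_3 = (0.7174, 0.4142, 8.0000)
after link 4: o_4 = (3.6152, -0.3622, 7.0000)
after link 5: o_5 = (2.3211, -5.1919, 4.0000)
after link 6: o_6 = (-1.5426, -4.1566, -0.0000)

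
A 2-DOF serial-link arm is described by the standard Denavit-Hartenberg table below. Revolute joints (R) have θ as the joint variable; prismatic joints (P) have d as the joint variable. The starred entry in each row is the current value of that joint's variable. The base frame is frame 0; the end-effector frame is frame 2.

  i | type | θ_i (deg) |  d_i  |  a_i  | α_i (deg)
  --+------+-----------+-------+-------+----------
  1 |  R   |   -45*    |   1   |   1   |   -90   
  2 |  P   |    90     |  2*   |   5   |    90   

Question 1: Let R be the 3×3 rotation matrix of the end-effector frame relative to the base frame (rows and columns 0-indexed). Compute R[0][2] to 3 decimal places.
0.707

End-effector z-axis (col 2 of R) = (0.7071,-0.7071,0.0000)
R[0][2] = 0.7071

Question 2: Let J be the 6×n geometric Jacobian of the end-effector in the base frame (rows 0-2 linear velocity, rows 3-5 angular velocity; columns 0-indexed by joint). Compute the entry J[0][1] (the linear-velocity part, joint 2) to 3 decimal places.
0.707

prismatic axis z_1 = (0.7071,0.7071,0.0000)
J_v[:, 1] = z_1; J_ω[:, 1] = (0,0,0)
entry J[0][1] = 0.7071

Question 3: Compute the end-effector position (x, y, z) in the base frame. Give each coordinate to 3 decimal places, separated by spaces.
2.121 0.707 -4.000

after link 1: o_1 = (0.7071, -0.7071, 1.0000)
after link 2: o_2 = (2.1213, 0.7071, -4.0000)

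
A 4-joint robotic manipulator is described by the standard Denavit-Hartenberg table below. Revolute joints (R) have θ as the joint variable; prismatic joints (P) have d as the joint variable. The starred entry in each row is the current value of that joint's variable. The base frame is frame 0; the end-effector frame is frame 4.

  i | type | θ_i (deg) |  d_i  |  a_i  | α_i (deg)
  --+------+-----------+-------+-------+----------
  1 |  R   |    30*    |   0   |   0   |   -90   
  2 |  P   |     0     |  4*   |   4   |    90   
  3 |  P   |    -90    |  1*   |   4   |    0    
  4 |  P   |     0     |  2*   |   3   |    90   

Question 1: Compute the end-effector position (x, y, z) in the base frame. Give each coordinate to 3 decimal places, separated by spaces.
4.964 -0.598 3.000

after link 1: o_1 = (0.0000, 0.0000, 0.0000)
after link 2: o_2 = (1.4641, 5.4641, 0.0000)
after link 3: o_3 = (3.4641, 2.0000, 1.0000)
after link 4: o_4 = (4.9641, -0.5981, 3.0000)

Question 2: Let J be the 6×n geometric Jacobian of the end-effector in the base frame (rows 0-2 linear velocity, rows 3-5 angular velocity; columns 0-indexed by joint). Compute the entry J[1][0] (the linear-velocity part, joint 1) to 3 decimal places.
4.964

axis z_0 = ẑ; lever o_n−o_0 = (4.9641,-0.5981,3.0000)
cross product → J_v[:, 0] = (0.5981,4.9641,-0.0000)
J_ω[:, 0] = z_0
entry J[1][0] = 4.9641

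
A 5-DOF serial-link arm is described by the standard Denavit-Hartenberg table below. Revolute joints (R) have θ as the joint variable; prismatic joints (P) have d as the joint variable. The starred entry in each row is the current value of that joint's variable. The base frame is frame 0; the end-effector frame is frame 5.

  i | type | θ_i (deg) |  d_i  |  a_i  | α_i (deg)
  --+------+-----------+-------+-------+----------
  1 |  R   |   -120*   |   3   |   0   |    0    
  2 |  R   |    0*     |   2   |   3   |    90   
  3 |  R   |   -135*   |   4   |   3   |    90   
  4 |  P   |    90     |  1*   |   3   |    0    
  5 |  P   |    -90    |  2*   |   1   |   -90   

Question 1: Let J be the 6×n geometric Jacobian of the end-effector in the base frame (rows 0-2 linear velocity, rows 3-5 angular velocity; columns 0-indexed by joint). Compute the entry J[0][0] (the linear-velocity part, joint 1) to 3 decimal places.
-5.189

axis z_0 = ẑ; lever o_n−o_0 = (-5.0873,5.1885,4.2929)
cross product → J_v[:, 0] = (-5.1885,-5.0873,0.0000)
J_ω[:, 0] = z_0
entry J[0][0] = -5.1885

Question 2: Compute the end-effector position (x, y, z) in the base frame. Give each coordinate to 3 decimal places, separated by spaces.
after link 1: o_1 = (0.0000, 0.0000, 3.0000)
after link 2: o_2 = (-1.5000, -2.5981, 5.0000)
after link 3: o_3 = (-3.9034, 1.2390, 2.8787)
after link 4: o_4 = (-6.1480, 3.3514, 3.5858)
after link 5: o_5 = (-5.0873, 5.1885, 4.2929)

-5.087 5.189 4.293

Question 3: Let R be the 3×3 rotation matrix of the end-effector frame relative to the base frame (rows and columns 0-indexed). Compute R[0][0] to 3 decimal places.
End-effector x-axis (col 0 of R) = (0.3536,0.6124,-0.7071)
R[0][0] = 0.3536

0.354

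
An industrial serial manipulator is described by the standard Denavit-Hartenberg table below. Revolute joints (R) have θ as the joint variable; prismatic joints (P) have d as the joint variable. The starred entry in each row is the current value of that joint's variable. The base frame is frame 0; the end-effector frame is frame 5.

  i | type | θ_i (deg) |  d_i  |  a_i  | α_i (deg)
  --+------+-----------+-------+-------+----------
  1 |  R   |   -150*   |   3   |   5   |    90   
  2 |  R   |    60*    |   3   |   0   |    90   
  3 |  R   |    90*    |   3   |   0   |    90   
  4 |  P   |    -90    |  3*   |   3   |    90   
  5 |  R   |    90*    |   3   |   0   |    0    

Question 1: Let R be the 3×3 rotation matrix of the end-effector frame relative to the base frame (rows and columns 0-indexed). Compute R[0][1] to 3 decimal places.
-0.750

End-effector y-axis (col 1 of R) = (-0.7500,-0.4330,-0.5000)
R[0][1] = -0.7500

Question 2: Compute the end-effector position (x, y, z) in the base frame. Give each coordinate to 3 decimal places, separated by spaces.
-5.629 -3.250 5.598

after link 1: o_1 = (-4.3301, -2.5000, 3.0000)
after link 2: o_2 = (-5.8301, 0.0981, 3.0000)
after link 3: o_3 = (-8.0801, -1.2010, 1.5000)
after link 4: o_4 = (-7.1292, -0.6519, 5.5981)
after link 5: o_5 = (-5.6292, -3.2500, 5.5981)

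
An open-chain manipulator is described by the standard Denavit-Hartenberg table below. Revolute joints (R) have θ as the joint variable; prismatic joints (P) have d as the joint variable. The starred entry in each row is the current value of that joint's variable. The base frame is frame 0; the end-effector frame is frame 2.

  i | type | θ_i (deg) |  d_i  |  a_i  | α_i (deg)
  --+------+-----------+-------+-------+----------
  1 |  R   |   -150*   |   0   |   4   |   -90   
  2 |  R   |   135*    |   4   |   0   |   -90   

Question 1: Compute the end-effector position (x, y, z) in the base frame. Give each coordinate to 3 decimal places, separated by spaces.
after link 1: o_1 = (-3.4641, -2.0000, 0.0000)
after link 2: o_2 = (-1.4641, -5.4641, 0.0000)

-1.464 -5.464 0.000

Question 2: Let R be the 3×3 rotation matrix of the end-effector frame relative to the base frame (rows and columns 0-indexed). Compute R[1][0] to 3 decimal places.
End-effector x-axis (col 0 of R) = (0.6124,0.3536,-0.7071)
R[1][0] = 0.3536

0.354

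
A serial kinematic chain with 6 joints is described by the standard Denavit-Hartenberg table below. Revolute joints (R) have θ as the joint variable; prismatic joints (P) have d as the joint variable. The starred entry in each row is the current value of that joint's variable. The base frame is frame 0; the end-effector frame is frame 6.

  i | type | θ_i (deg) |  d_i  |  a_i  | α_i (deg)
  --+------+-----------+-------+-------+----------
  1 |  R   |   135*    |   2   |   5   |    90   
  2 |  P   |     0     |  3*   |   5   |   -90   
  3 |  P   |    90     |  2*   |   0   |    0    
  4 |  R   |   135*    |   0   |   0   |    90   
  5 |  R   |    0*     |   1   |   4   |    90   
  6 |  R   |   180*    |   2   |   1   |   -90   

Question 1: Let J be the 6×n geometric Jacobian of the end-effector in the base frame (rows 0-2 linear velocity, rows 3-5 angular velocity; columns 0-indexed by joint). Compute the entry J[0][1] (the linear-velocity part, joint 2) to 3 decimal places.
0.707

prismatic axis z_1 = (0.7071,0.7071,0.0000)
J_v[:, 1] = z_1; J_ω[:, 1] = (0,0,0)
entry J[0][1] = 0.7071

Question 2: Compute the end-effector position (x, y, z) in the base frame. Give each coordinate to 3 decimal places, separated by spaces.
after link 1: o_1 = (-3.5355, 3.5355, 2.0000)
after link 2: o_2 = (-4.9497, 9.1924, 2.0000)
after link 3: o_3 = (-4.9497, 9.1924, 4.0000)
after link 4: o_4 = (-4.9497, 9.1924, 4.0000)
after link 5: o_5 = (-0.9497, 8.1924, 4.0000)
after link 6: o_6 = (-1.9497, 8.1924, 2.0000)

-1.950 8.192 2.000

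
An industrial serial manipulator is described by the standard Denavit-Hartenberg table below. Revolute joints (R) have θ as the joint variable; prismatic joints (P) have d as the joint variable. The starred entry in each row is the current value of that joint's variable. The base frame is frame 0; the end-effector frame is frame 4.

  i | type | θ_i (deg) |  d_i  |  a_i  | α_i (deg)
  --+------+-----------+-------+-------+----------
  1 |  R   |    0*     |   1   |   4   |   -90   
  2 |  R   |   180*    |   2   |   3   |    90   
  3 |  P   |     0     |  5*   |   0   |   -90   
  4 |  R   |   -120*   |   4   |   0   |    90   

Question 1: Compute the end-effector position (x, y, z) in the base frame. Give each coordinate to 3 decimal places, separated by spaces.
after link 1: o_1 = (4.0000, 0.0000, 1.0000)
after link 2: o_2 = (1.0000, 2.0000, 1.0000)
after link 3: o_3 = (1.0000, 2.0000, -4.0000)
after link 4: o_4 = (1.0000, 6.0000, -4.0000)

1.000 6.000 -4.000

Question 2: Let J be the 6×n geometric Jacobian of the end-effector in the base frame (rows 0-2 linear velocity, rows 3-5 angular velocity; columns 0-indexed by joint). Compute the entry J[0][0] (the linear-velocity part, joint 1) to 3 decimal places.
axis z_0 = ẑ; lever o_n−o_0 = (1.0000,6.0000,-4.0000)
cross product → J_v[:, 0] = (-6.0000,1.0000,0.0000)
J_ω[:, 0] = z_0
entry J[0][0] = -6.0000

-6.000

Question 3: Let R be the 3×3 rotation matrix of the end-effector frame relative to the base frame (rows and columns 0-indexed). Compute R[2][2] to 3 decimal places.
0.500

End-effector z-axis (col 2 of R) = (0.8660,0.0000,0.5000)
R[2][2] = 0.5000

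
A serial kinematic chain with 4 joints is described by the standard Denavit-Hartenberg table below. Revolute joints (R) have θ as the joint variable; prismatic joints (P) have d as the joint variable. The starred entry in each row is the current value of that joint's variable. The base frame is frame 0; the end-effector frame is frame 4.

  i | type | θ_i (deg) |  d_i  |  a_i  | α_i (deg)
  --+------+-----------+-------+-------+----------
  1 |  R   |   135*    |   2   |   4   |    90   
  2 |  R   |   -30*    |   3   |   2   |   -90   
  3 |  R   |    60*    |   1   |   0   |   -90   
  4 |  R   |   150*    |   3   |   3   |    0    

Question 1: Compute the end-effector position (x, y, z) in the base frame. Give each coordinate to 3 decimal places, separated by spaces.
after link 1: o_1 = (-2.8284, 2.8284, 2.0000)
after link 2: o_2 = (-1.9319, 6.1745, 1.0000)
after link 3: o_3 = (-2.2854, 6.5280, 1.8660)
after link 4: o_4 = (1.1617, 4.1416, 2.5155)

1.162 4.142 2.516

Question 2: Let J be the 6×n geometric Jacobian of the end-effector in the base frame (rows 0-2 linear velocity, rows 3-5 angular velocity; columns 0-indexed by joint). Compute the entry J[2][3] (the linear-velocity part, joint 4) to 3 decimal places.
axis z_3 = (0.1768,-0.8839,0.4330); lever o_n−o_3 = (3.4471,-2.3865,0.6495)
cross product → J_v[:, 3] = (0.4593,1.3778,2.6250)
J_ω[:, 3] = z_3
entry J[2][3] = 2.6250

2.625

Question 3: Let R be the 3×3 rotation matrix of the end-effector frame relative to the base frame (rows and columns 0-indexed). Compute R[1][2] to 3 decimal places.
-0.884

End-effector z-axis (col 2 of R) = (0.1768,-0.8839,0.4330)
R[1][2] = -0.8839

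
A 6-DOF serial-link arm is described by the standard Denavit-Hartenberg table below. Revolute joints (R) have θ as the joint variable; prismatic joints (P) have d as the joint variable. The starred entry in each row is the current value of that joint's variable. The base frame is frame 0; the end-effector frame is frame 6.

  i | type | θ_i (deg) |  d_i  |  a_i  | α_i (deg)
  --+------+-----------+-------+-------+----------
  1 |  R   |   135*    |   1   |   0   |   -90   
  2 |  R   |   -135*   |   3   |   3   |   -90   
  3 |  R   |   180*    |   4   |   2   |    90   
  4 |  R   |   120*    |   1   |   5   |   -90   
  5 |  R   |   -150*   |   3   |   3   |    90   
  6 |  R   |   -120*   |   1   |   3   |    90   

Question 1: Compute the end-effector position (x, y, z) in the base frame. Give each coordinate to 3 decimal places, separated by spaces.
-3.308 0.315 7.731

after link 1: o_1 = (0.0000, 0.0000, 1.0000)
after link 2: o_2 = (-0.6213, -3.6213, 3.1213)
after link 3: o_3 = (-3.6213, -0.6213, 4.5355)
after link 4: o_4 = (-3.8293, 1.0008, 9.3652)
after link 5: o_5 = (-0.2441, -0.4630, 7.6321)
after link 6: o_6 = (-3.3076, 0.3150, 7.7315)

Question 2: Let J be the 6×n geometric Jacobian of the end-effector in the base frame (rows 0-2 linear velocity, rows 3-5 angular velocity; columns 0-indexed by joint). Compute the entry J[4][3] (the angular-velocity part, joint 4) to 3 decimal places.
axis z_3 = (0.7071,0.7071,0.0000); lever o_n−o_3 = (0.3138,0.9364,3.1959)
cross product → J_v[:, 3] = (2.2599,-2.2599,0.4402)
J_ω[:, 3] = z_3
entry J[4][3] = 0.7071

0.707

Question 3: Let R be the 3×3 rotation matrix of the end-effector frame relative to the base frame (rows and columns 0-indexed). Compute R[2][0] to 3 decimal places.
0.194

End-effector x-axis (col 0 of R) = (-0.8475,0.4940,0.1941)
R[2][0] = 0.1941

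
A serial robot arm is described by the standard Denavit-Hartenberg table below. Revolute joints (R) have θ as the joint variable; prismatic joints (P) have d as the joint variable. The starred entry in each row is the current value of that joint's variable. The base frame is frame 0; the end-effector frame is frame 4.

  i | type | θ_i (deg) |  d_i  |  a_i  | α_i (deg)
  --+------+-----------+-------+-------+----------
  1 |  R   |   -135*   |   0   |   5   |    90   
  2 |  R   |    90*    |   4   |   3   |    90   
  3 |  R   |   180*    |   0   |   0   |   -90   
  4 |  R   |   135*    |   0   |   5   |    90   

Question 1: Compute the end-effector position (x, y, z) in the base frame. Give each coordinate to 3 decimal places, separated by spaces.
-3.864 1.793 6.536

after link 1: o_1 = (-3.5355, -3.5355, 0.0000)
after link 2: o_2 = (-6.3640, -0.7071, 3.0000)
after link 3: o_3 = (-6.3640, -0.7071, 3.0000)
after link 4: o_4 = (-3.8640, 1.7929, 6.5355)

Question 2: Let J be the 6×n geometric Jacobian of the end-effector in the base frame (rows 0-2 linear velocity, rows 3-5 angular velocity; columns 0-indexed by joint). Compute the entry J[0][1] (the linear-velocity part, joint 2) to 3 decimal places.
4.621

axis z_1 = (-0.7071,0.7071,0.0000); lever o_n−o_1 = (-0.3284,5.3284,6.5355)
cross product → J_v[:, 1] = (4.6213,4.6213,-3.5355)
J_ω[:, 1] = z_1
entry J[0][1] = 4.6213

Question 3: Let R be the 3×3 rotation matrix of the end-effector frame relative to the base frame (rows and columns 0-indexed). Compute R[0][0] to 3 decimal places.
0.500

End-effector x-axis (col 0 of R) = (0.5000,0.5000,0.7071)
R[0][0] = 0.5000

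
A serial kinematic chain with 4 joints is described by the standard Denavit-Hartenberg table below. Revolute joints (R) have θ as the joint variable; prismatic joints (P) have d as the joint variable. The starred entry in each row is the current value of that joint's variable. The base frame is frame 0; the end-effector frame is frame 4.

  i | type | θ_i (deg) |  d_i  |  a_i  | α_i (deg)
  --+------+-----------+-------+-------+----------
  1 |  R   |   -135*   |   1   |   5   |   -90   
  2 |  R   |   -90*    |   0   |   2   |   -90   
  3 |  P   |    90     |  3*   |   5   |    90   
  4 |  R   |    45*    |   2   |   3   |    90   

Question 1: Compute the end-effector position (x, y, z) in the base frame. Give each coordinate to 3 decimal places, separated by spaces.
after link 1: o_1 = (-3.5355, -3.5355, 1.0000)
after link 2: o_2 = (-3.5355, -3.5355, 3.0000)
after link 3: o_3 = (-9.1924, -2.1213, 3.0000)
after link 4: o_4 = (-12.1924, -2.1213, 5.0000)

-12.192 -2.121 5.000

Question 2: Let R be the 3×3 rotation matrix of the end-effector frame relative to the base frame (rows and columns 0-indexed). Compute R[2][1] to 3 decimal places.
End-effector y-axis (col 1 of R) = (-0.0000,-0.0000,1.0000)
R[2][1] = 1.0000

1.000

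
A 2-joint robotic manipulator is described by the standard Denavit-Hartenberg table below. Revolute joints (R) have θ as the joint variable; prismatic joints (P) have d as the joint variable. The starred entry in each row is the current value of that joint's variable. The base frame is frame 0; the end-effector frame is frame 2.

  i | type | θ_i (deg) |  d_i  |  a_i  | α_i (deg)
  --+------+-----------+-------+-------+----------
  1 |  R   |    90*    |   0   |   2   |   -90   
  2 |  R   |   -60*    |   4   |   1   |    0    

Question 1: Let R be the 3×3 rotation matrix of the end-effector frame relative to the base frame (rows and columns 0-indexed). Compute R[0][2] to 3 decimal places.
-1.000

End-effector z-axis (col 2 of R) = (-1.0000,0.0000,0.0000)
R[0][2] = -1.0000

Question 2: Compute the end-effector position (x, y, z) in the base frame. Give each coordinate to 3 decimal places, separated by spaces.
-4.000 2.500 0.866

after link 1: o_1 = (0.0000, 2.0000, 0.0000)
after link 2: o_2 = (-4.0000, 2.5000, 0.8660)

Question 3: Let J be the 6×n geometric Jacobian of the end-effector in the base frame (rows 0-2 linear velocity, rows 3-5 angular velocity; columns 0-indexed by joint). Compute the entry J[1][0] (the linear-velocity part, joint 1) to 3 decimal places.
-4.000

axis z_0 = ẑ; lever o_n−o_0 = (-4.0000,2.5000,0.8660)
cross product → J_v[:, 0] = (-2.5000,-4.0000,0.0000)
J_ω[:, 0] = z_0
entry J[1][0] = -4.0000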